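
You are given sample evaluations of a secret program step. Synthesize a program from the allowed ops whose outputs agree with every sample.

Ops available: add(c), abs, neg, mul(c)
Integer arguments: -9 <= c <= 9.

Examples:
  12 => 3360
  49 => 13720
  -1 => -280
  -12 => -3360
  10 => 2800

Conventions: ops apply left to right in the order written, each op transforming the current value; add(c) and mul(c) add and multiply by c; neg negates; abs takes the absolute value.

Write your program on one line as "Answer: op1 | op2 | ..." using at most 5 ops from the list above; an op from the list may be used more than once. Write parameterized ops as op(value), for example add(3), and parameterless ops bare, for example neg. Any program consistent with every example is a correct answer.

neg | mul(8) | mul(5) | mul(-7)

Check, running the answer program on each example:
  12 -> -12 -> -96 -> -480 -> 3360
  49 -> -49 -> -392 -> -1960 -> 13720
  -1 -> 1 -> 8 -> 40 -> -280
  -12 -> 12 -> 96 -> 480 -> -3360
  10 -> -10 -> -80 -> -400 -> 2800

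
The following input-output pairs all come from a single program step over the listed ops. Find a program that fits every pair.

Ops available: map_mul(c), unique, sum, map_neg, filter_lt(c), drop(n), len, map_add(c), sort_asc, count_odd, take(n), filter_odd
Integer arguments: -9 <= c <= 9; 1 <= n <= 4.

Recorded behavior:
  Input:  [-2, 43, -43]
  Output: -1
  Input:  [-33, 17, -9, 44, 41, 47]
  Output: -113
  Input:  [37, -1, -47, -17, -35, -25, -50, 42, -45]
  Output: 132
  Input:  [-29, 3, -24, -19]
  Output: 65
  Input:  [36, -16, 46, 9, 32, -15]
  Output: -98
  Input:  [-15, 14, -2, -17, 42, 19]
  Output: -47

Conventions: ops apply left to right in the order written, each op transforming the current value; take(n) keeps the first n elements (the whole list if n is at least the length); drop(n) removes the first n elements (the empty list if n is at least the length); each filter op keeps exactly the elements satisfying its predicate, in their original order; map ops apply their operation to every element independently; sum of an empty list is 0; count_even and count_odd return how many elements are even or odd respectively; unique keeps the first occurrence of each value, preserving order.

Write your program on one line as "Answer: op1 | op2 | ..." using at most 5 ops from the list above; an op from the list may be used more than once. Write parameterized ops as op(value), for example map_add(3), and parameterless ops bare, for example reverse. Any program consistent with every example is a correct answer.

map_add(1) | sort_asc | map_neg | sum

Check, running the answer program on each example:
  [-2, 43, -43] -> [-1, 44, -42] -> [-42, -1, 44] -> [42, 1, -44] -> -1
  [-33, 17, -9, 44, 41, 47] -> [-32, 18, -8, 45, 42, 48] -> [-32, -8, 18, 42, 45, 48] -> [32, 8, -18, -42, -45, -48] -> -113
  [37, -1, -47, -17, -35, -25, -50, 42, -45] -> [38, 0, -46, -16, -34, -24, -49, 43, -44] -> [-49, -46, -44, -34, -24, -16, 0, 38, 43] -> [49, 46, 44, 34, 24, 16, 0, -38, -43] -> 132
  [-29, 3, -24, -19] -> [-28, 4, -23, -18] -> [-28, -23, -18, 4] -> [28, 23, 18, -4] -> 65
  [36, -16, 46, 9, 32, -15] -> [37, -15, 47, 10, 33, -14] -> [-15, -14, 10, 33, 37, 47] -> [15, 14, -10, -33, -37, -47] -> -98
  [-15, 14, -2, -17, 42, 19] -> [-14, 15, -1, -16, 43, 20] -> [-16, -14, -1, 15, 20, 43] -> [16, 14, 1, -15, -20, -43] -> -47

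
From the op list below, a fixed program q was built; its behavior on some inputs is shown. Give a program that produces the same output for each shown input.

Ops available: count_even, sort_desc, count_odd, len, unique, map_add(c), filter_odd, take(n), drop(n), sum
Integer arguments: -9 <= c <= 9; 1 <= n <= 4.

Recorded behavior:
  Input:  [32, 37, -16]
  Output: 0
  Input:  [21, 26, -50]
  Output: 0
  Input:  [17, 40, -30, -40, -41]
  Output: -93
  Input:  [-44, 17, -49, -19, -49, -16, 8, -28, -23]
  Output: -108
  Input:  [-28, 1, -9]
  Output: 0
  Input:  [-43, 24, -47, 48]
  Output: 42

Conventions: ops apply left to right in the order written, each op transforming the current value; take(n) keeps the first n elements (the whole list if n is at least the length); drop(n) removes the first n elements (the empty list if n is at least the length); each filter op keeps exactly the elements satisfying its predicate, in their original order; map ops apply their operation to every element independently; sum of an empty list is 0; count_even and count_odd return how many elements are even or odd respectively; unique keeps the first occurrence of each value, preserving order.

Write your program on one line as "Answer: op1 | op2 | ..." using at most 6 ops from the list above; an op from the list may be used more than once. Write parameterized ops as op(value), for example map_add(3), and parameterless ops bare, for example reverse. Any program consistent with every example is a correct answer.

unique | map_add(-6) | drop(2) | drop(1) | sum

Check, running the answer program on each example:
  [32, 37, -16] -> [32, 37, -16] -> [26, 31, -22] -> [-22] -> [] -> 0
  [21, 26, -50] -> [21, 26, -50] -> [15, 20, -56] -> [-56] -> [] -> 0
  [17, 40, -30, -40, -41] -> [17, 40, -30, -40, -41] -> [11, 34, -36, -46, -47] -> [-36, -46, -47] -> [-46, -47] -> -93
  [-44, 17, -49, -19, -49, -16, 8, -28, -23] -> [-44, 17, -49, -19, -16, 8, -28, -23] -> [-50, 11, -55, -25, -22, 2, -34, -29] -> [-55, -25, -22, 2, -34, -29] -> [-25, -22, 2, -34, -29] -> -108
  [-28, 1, -9] -> [-28, 1, -9] -> [-34, -5, -15] -> [-15] -> [] -> 0
  [-43, 24, -47, 48] -> [-43, 24, -47, 48] -> [-49, 18, -53, 42] -> [-53, 42] -> [42] -> 42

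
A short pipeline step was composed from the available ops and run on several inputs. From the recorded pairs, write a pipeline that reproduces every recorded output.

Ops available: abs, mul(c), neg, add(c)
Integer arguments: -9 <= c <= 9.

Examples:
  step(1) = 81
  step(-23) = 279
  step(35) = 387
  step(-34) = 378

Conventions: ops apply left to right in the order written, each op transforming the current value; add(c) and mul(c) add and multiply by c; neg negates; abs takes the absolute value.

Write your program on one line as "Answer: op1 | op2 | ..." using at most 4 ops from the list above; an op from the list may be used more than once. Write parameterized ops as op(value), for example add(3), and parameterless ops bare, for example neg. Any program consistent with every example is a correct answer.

abs | add(4) | add(4) | mul(9)

Check, running the answer program on each example:
  1 -> 1 -> 5 -> 9 -> 81
  -23 -> 23 -> 27 -> 31 -> 279
  35 -> 35 -> 39 -> 43 -> 387
  -34 -> 34 -> 38 -> 42 -> 378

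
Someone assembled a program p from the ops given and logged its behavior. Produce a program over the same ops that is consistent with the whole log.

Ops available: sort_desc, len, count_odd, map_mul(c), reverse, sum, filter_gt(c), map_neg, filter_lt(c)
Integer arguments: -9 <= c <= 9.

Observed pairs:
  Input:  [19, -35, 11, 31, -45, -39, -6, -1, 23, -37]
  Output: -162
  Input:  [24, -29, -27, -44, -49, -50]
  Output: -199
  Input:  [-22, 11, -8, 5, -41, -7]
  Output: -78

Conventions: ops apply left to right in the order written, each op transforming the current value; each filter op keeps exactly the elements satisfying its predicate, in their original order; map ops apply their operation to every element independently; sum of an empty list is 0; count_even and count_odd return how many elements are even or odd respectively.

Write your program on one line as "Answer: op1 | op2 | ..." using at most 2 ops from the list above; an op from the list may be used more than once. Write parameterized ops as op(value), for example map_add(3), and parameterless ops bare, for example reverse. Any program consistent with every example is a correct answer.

filter_lt(-5) | sum

Check, running the answer program on each example:
  [19, -35, 11, 31, -45, -39, -6, -1, 23, -37] -> [-35, -45, -39, -6, -37] -> -162
  [24, -29, -27, -44, -49, -50] -> [-29, -27, -44, -49, -50] -> -199
  [-22, 11, -8, 5, -41, -7] -> [-22, -8, -41, -7] -> -78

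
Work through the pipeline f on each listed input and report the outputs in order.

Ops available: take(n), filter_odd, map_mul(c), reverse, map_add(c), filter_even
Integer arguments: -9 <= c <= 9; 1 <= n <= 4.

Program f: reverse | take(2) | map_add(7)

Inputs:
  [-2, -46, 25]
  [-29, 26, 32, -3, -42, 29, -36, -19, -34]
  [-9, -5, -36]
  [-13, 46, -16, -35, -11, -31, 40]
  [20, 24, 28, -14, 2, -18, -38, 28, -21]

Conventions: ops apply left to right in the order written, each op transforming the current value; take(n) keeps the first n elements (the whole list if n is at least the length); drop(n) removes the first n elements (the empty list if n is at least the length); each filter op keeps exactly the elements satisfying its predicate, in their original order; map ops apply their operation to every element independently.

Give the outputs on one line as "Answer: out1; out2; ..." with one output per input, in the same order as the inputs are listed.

[32, -39]; [-27, -12]; [-29, 2]; [47, -24]; [-14, 35]

Execution, op by op:
  [-2, -46, 25] -> [25, -46, -2] -> [25, -46] -> [32, -39]
  [-29, 26, 32, -3, -42, 29, -36, -19, -34] -> [-34, -19, -36, 29, -42, -3, 32, 26, -29] -> [-34, -19] -> [-27, -12]
  [-9, -5, -36] -> [-36, -5, -9] -> [-36, -5] -> [-29, 2]
  [-13, 46, -16, -35, -11, -31, 40] -> [40, -31, -11, -35, -16, 46, -13] -> [40, -31] -> [47, -24]
  [20, 24, 28, -14, 2, -18, -38, 28, -21] -> [-21, 28, -38, -18, 2, -14, 28, 24, 20] -> [-21, 28] -> [-14, 35]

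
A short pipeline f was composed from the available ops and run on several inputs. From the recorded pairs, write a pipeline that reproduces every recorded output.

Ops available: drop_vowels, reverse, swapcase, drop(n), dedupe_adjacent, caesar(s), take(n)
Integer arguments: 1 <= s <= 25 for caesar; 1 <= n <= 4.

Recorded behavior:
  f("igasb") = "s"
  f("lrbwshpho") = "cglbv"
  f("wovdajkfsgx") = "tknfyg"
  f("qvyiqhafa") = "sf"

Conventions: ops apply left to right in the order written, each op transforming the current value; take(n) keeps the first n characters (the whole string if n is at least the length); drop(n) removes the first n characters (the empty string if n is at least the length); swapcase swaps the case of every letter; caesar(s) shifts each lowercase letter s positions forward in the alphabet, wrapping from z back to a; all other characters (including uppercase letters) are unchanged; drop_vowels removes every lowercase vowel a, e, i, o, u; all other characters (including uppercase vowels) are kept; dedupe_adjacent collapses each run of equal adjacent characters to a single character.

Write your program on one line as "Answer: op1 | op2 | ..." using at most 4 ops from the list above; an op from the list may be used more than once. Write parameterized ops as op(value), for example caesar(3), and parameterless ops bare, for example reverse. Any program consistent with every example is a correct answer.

reverse | drop(4) | caesar(10) | drop_vowels

Check, running the answer program on each example:
  "igasb" -> "bsagi" -> "i" -> "s" -> "s"
  "lrbwshpho" -> "ohphswbrl" -> "swbrl" -> "cglbv" -> "cglbv"
  "wovdajkfsgx" -> "xgsfkjadvow" -> "kjadvow" -> "utknfyg" -> "tknfyg"
  "qvyiqhafa" -> "afahqiyvq" -> "qiyvq" -> "asifa" -> "sf"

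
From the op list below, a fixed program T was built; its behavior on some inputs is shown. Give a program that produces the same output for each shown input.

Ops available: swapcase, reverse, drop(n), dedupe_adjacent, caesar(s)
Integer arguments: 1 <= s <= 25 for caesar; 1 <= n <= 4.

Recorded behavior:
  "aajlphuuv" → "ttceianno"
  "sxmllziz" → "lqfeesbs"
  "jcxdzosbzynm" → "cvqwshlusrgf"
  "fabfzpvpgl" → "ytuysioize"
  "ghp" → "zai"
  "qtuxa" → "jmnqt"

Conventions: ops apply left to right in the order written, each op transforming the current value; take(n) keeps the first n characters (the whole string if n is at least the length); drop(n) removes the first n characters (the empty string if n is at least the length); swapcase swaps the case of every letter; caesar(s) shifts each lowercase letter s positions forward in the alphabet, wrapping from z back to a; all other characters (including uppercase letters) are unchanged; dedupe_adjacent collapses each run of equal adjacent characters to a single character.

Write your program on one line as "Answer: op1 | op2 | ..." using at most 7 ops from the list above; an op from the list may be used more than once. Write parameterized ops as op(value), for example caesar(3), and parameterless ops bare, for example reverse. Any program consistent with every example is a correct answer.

caesar(23) | caesar(11) | reverse | caesar(21) | reverse | caesar(16)

Check, running the answer program on each example:
  "aajlphuuv" -> "xxgimerrs" -> "iirtxpccd" -> "dccpxtrii" -> "yxxksomdd" -> "ddmoskxxy" -> "ttceianno"
  "sxmllziz" -> "pujiiwfw" -> "afutthqh" -> "hqhttufa" -> "clcoopav" -> "vapooclc" -> "lqfeesbs"
  "jcxdzosbzynm" -> "gzuawlpywvkj" -> "rkflhwajhgvu" -> "uvghjawhlfkr" -> "pqbcevrcgafm" -> "mfagcrvecbqp" -> "cvqwshlusrgf"
  "fabfzpvpgl" -> "cxycwmsmdi" -> "nijnhxdxot" -> "toxdxhnjin" -> "ojsysciedi" -> "ideicsysjo" -> "ytuysioize"
  "ghp" -> "dem" -> "opx" -> "xpo" -> "skj" -> "jks" -> "zai"
  "qtuxa" -> "nqrux" -> "ybcfi" -> "ifcby" -> "daxwt" -> "twxad" -> "jmnqt"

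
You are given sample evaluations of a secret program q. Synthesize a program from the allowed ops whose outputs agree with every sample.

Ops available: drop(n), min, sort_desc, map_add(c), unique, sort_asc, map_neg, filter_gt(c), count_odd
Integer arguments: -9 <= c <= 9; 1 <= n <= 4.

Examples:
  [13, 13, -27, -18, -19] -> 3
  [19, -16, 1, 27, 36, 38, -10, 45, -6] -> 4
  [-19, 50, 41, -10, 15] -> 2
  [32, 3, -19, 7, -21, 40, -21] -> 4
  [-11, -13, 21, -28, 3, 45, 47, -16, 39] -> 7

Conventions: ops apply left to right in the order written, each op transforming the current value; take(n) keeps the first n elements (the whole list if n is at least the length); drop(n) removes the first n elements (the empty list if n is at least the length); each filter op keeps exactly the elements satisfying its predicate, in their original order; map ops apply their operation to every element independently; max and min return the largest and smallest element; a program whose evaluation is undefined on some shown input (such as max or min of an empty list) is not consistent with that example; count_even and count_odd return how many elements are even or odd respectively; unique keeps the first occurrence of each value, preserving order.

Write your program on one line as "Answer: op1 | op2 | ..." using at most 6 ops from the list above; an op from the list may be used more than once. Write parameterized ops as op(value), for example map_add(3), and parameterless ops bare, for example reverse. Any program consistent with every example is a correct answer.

sort_asc | drop(1) | map_neg | sort_asc | count_odd

Check, running the answer program on each example:
  [13, 13, -27, -18, -19] -> [-27, -19, -18, 13, 13] -> [-19, -18, 13, 13] -> [19, 18, -13, -13] -> [-13, -13, 18, 19] -> 3
  [19, -16, 1, 27, 36, 38, -10, 45, -6] -> [-16, -10, -6, 1, 19, 27, 36, 38, 45] -> [-10, -6, 1, 19, 27, 36, 38, 45] -> [10, 6, -1, -19, -27, -36, -38, -45] -> [-45, -38, -36, -27, -19, -1, 6, 10] -> 4
  [-19, 50, 41, -10, 15] -> [-19, -10, 15, 41, 50] -> [-10, 15, 41, 50] -> [10, -15, -41, -50] -> [-50, -41, -15, 10] -> 2
  [32, 3, -19, 7, -21, 40, -21] -> [-21, -21, -19, 3, 7, 32, 40] -> [-21, -19, 3, 7, 32, 40] -> [21, 19, -3, -7, -32, -40] -> [-40, -32, -7, -3, 19, 21] -> 4
  [-11, -13, 21, -28, 3, 45, 47, -16, 39] -> [-28, -16, -13, -11, 3, 21, 39, 45, 47] -> [-16, -13, -11, 3, 21, 39, 45, 47] -> [16, 13, 11, -3, -21, -39, -45, -47] -> [-47, -45, -39, -21, -3, 11, 13, 16] -> 7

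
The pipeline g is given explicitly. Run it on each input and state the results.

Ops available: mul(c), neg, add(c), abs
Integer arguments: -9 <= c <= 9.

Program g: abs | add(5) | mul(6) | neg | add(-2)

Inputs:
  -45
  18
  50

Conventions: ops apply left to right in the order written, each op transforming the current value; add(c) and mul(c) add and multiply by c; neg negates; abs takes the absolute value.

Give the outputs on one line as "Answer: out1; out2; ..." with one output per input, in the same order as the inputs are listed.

-302; -140; -332

Execution, op by op:
  -45 -> 45 -> 50 -> 300 -> -300 -> -302
  18 -> 18 -> 23 -> 138 -> -138 -> -140
  50 -> 50 -> 55 -> 330 -> -330 -> -332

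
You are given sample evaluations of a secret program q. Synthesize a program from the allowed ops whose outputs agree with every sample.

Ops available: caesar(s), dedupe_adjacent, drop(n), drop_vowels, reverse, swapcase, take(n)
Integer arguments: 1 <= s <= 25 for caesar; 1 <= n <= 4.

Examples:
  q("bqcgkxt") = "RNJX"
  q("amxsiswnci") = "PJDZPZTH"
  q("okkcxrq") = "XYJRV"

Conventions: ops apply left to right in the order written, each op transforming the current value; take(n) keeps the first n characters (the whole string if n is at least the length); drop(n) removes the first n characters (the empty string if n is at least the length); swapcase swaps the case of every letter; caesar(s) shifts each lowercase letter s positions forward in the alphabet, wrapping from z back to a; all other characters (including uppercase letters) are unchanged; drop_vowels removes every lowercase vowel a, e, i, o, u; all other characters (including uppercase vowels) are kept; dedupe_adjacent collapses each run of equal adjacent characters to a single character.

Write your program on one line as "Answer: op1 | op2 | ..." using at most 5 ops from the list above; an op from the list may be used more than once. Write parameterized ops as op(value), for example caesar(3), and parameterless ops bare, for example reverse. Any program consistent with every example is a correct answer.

caesar(7) | drop_vowels | reverse | dedupe_adjacent | swapcase

Check, running the answer program on each example:
  "bqcgkxt" -> "ixjnrea" -> "xjnr" -> "rnjx" -> "rnjx" -> "RNJX"
  "amxsiswnci" -> "htezpzdujp" -> "htzpzdjp" -> "pjdzpzth" -> "pjdzpzth" -> "PJDZPZTH"
  "okkcxrq" -> "vrrjeyx" -> "vrrjyx" -> "xyjrrv" -> "xyjrv" -> "XYJRV"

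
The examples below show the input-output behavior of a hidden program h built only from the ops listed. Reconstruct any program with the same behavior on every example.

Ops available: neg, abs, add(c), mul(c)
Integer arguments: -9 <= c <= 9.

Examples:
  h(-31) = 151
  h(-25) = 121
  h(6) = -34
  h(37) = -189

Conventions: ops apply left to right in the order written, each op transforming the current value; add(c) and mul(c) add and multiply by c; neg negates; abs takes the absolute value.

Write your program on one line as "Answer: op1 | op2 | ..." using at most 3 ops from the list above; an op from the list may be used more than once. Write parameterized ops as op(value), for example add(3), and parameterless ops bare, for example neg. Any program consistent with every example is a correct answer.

mul(5) | add(4) | neg

Check, running the answer program on each example:
  -31 -> -155 -> -151 -> 151
  -25 -> -125 -> -121 -> 121
  6 -> 30 -> 34 -> -34
  37 -> 185 -> 189 -> -189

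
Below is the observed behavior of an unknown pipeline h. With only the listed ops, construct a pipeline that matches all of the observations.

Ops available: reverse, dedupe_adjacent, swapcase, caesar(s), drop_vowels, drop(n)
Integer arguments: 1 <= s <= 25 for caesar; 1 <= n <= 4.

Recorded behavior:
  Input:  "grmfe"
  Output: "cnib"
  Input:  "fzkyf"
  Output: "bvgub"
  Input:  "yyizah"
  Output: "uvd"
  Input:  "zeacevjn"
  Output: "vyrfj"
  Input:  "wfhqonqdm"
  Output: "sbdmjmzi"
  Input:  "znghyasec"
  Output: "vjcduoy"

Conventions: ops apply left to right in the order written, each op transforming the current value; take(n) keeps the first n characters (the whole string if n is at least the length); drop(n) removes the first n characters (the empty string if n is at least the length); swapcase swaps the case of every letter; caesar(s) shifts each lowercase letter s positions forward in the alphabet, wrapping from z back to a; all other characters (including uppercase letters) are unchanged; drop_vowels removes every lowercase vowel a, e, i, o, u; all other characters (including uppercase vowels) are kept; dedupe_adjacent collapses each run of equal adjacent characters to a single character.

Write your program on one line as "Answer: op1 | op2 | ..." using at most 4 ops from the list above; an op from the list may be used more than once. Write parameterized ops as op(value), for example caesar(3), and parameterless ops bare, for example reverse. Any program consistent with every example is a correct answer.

drop_vowels | caesar(5) | dedupe_adjacent | caesar(17)

Check, running the answer program on each example:
  "grmfe" -> "grmf" -> "lwrk" -> "lwrk" -> "cnib"
  "fzkyf" -> "fzkyf" -> "kepdk" -> "kepdk" -> "bvgub"
  "yyizah" -> "yyzh" -> "ddem" -> "dem" -> "uvd"
  "zeacevjn" -> "zcvjn" -> "ehaos" -> "ehaos" -> "vyrfj"
  "wfhqonqdm" -> "wfhqnqdm" -> "bkmvsvir" -> "bkmvsvir" -> "sbdmjmzi"
  "znghyasec" -> "znghysc" -> "eslmdxh" -> "eslmdxh" -> "vjcduoy"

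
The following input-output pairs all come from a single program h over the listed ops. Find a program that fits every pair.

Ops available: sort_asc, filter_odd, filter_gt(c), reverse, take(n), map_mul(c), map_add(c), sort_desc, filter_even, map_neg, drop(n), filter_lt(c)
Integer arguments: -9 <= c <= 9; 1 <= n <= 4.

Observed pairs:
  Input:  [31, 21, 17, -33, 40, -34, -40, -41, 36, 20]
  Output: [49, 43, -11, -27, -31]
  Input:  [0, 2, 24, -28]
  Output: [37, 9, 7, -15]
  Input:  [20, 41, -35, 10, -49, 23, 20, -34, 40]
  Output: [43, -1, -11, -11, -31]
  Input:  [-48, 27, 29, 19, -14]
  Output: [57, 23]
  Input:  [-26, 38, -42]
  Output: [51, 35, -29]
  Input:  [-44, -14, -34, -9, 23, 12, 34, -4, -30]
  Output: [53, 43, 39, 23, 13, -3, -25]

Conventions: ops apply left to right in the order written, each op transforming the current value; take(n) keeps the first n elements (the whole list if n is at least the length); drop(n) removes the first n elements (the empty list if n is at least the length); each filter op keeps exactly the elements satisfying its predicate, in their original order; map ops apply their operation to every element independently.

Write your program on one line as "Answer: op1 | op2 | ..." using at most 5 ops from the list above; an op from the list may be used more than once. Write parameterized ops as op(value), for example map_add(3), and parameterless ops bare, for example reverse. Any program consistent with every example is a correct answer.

sort_asc | map_neg | map_add(9) | filter_odd

Check, running the answer program on each example:
  [31, 21, 17, -33, 40, -34, -40, -41, 36, 20] -> [-41, -40, -34, -33, 17, 20, 21, 31, 36, 40] -> [41, 40, 34, 33, -17, -20, -21, -31, -36, -40] -> [50, 49, 43, 42, -8, -11, -12, -22, -27, -31] -> [49, 43, -11, -27, -31]
  [0, 2, 24, -28] -> [-28, 0, 2, 24] -> [28, 0, -2, -24] -> [37, 9, 7, -15] -> [37, 9, 7, -15]
  [20, 41, -35, 10, -49, 23, 20, -34, 40] -> [-49, -35, -34, 10, 20, 20, 23, 40, 41] -> [49, 35, 34, -10, -20, -20, -23, -40, -41] -> [58, 44, 43, -1, -11, -11, -14, -31, -32] -> [43, -1, -11, -11, -31]
  [-48, 27, 29, 19, -14] -> [-48, -14, 19, 27, 29] -> [48, 14, -19, -27, -29] -> [57, 23, -10, -18, -20] -> [57, 23]
  [-26, 38, -42] -> [-42, -26, 38] -> [42, 26, -38] -> [51, 35, -29] -> [51, 35, -29]
  [-44, -14, -34, -9, 23, 12, 34, -4, -30] -> [-44, -34, -30, -14, -9, -4, 12, 23, 34] -> [44, 34, 30, 14, 9, 4, -12, -23, -34] -> [53, 43, 39, 23, 18, 13, -3, -14, -25] -> [53, 43, 39, 23, 13, -3, -25]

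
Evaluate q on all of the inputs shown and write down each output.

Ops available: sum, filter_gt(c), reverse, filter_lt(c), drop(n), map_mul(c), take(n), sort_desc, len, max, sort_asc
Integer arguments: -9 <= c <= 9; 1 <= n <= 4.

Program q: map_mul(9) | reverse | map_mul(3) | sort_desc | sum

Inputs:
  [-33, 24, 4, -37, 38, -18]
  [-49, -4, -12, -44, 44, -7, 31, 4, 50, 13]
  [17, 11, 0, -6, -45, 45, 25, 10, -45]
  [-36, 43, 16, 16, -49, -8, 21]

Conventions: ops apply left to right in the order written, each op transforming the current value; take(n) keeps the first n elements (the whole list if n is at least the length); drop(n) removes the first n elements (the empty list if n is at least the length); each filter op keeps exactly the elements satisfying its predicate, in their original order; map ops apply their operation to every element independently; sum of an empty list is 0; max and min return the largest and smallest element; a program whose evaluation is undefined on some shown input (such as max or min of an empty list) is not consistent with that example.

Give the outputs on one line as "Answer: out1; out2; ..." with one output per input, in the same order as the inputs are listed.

-594; 702; 324; 81

Execution, op by op:
  [-33, 24, 4, -37, 38, -18] -> [-297, 216, 36, -333, 342, -162] -> [-162, 342, -333, 36, 216, -297] -> [-486, 1026, -999, 108, 648, -891] -> [1026, 648, 108, -486, -891, -999] -> -594
  [-49, -4, -12, -44, 44, -7, 31, 4, 50, 13] -> [-441, -36, -108, -396, 396, -63, 279, 36, 450, 117] -> [117, 450, 36, 279, -63, 396, -396, -108, -36, -441] -> [351, 1350, 108, 837, -189, 1188, -1188, -324, -108, -1323] -> [1350, 1188, 837, 351, 108, -108, -189, -324, -1188, -1323] -> 702
  [17, 11, 0, -6, -45, 45, 25, 10, -45] -> [153, 99, 0, -54, -405, 405, 225, 90, -405] -> [-405, 90, 225, 405, -405, -54, 0, 99, 153] -> [-1215, 270, 675, 1215, -1215, -162, 0, 297, 459] -> [1215, 675, 459, 297, 270, 0, -162, -1215, -1215] -> 324
  [-36, 43, 16, 16, -49, -8, 21] -> [-324, 387, 144, 144, -441, -72, 189] -> [189, -72, -441, 144, 144, 387, -324] -> [567, -216, -1323, 432, 432, 1161, -972] -> [1161, 567, 432, 432, -216, -972, -1323] -> 81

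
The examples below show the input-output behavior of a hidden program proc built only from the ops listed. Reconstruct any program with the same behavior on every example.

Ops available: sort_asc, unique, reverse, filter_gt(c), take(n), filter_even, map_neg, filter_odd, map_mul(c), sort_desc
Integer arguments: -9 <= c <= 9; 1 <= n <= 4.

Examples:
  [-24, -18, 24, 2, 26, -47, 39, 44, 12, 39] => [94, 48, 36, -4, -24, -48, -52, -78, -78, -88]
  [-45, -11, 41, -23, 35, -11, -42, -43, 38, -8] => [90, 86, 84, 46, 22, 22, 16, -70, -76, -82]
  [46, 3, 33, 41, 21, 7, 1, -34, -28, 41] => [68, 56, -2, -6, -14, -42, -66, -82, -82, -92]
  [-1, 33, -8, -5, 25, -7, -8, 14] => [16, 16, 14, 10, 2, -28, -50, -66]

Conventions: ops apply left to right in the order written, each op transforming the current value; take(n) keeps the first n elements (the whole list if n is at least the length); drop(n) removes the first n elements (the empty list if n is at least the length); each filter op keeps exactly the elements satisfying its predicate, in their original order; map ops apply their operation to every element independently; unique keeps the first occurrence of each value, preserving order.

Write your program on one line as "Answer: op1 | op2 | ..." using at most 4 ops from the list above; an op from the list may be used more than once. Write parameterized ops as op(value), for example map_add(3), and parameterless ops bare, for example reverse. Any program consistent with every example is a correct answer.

map_mul(2) | sort_desc | sort_asc | map_neg

Check, running the answer program on each example:
  [-24, -18, 24, 2, 26, -47, 39, 44, 12, 39] -> [-48, -36, 48, 4, 52, -94, 78, 88, 24, 78] -> [88, 78, 78, 52, 48, 24, 4, -36, -48, -94] -> [-94, -48, -36, 4, 24, 48, 52, 78, 78, 88] -> [94, 48, 36, -4, -24, -48, -52, -78, -78, -88]
  [-45, -11, 41, -23, 35, -11, -42, -43, 38, -8] -> [-90, -22, 82, -46, 70, -22, -84, -86, 76, -16] -> [82, 76, 70, -16, -22, -22, -46, -84, -86, -90] -> [-90, -86, -84, -46, -22, -22, -16, 70, 76, 82] -> [90, 86, 84, 46, 22, 22, 16, -70, -76, -82]
  [46, 3, 33, 41, 21, 7, 1, -34, -28, 41] -> [92, 6, 66, 82, 42, 14, 2, -68, -56, 82] -> [92, 82, 82, 66, 42, 14, 6, 2, -56, -68] -> [-68, -56, 2, 6, 14, 42, 66, 82, 82, 92] -> [68, 56, -2, -6, -14, -42, -66, -82, -82, -92]
  [-1, 33, -8, -5, 25, -7, -8, 14] -> [-2, 66, -16, -10, 50, -14, -16, 28] -> [66, 50, 28, -2, -10, -14, -16, -16] -> [-16, -16, -14, -10, -2, 28, 50, 66] -> [16, 16, 14, 10, 2, -28, -50, -66]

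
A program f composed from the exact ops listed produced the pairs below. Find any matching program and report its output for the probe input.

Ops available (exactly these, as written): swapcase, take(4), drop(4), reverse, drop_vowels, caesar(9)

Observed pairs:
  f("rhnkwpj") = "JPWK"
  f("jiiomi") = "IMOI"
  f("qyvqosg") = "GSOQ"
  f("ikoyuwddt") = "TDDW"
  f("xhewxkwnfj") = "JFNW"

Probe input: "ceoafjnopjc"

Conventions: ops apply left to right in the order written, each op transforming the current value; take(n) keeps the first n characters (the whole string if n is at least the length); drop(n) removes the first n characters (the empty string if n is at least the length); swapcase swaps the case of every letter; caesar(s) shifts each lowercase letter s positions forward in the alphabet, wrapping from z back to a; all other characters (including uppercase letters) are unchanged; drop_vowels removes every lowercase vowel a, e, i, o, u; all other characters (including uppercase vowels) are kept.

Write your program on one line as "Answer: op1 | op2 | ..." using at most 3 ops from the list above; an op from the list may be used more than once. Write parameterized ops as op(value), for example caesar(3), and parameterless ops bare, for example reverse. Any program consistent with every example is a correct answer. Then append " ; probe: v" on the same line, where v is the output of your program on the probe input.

reverse | swapcase | take(4) ; probe: "CJPO"

Check, running the answer program on each example:
  "rhnkwpj" -> "jpwknhr" -> "JPWKNHR" -> "JPWK"
  "jiiomi" -> "imoiij" -> "IMOIIJ" -> "IMOI"
  "qyvqosg" -> "gsoqvyq" -> "GSOQVYQ" -> "GSOQ"
  "ikoyuwddt" -> "tddwuyoki" -> "TDDWUYOKI" -> "TDDW"
  "xhewxkwnfj" -> "jfnwkxwehx" -> "JFNWKXWEHX" -> "JFNW"
  probe: "ceoafjnopjc" -> "cjponjfaoec" -> "CJPONJFAOEC" -> "CJPO"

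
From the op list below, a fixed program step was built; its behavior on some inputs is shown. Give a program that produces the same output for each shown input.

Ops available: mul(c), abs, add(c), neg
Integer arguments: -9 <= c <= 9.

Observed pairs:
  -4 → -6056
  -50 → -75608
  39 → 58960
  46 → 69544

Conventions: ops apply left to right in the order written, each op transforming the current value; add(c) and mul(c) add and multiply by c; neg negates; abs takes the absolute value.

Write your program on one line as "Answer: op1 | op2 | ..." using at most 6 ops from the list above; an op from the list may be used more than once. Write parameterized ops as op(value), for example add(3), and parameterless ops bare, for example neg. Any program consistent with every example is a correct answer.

mul(8) | mul(-3) | mul(9) | mul(7) | add(8) | neg

Check, running the answer program on each example:
  -4 -> -32 -> 96 -> 864 -> 6048 -> 6056 -> -6056
  -50 -> -400 -> 1200 -> 10800 -> 75600 -> 75608 -> -75608
  39 -> 312 -> -936 -> -8424 -> -58968 -> -58960 -> 58960
  46 -> 368 -> -1104 -> -9936 -> -69552 -> -69544 -> 69544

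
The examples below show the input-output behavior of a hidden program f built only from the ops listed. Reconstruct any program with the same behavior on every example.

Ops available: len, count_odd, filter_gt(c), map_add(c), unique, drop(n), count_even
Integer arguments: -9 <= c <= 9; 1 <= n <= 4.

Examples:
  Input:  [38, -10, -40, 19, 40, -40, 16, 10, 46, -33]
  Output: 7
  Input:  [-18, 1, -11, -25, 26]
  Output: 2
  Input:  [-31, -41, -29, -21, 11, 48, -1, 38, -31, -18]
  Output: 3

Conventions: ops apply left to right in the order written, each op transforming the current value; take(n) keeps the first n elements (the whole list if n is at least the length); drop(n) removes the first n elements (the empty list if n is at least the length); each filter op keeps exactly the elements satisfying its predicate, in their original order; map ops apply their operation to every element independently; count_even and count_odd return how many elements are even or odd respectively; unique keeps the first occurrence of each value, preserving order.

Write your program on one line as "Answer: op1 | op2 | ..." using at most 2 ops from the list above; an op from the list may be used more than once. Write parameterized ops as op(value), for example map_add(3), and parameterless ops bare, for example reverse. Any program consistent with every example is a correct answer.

unique | count_even

Check, running the answer program on each example:
  [38, -10, -40, 19, 40, -40, 16, 10, 46, -33] -> [38, -10, -40, 19, 40, 16, 10, 46, -33] -> 7
  [-18, 1, -11, -25, 26] -> [-18, 1, -11, -25, 26] -> 2
  [-31, -41, -29, -21, 11, 48, -1, 38, -31, -18] -> [-31, -41, -29, -21, 11, 48, -1, 38, -18] -> 3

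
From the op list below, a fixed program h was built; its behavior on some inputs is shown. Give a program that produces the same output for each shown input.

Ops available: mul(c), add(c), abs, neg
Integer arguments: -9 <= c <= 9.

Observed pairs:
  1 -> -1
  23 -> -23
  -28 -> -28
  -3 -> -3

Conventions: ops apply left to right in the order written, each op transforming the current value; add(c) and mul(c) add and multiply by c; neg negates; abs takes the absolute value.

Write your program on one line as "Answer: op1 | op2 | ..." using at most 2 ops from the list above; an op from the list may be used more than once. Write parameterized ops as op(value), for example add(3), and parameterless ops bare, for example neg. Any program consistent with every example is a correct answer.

abs | neg

Check, running the answer program on each example:
  1 -> 1 -> -1
  23 -> 23 -> -23
  -28 -> 28 -> -28
  -3 -> 3 -> -3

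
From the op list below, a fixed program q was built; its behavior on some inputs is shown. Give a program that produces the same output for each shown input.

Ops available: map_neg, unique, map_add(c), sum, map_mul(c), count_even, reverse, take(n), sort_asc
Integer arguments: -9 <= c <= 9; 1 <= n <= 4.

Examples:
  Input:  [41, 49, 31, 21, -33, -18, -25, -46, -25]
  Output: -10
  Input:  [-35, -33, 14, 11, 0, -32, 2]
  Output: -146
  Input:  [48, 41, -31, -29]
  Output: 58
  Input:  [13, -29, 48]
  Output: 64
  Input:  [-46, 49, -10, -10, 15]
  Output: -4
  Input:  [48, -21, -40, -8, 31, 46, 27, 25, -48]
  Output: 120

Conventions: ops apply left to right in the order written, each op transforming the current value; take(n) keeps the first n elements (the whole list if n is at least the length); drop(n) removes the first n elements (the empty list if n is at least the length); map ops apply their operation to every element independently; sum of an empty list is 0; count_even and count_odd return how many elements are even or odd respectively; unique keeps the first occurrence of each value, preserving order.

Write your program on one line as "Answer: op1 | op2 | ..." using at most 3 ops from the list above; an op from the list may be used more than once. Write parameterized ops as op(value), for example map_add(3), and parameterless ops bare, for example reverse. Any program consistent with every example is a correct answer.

map_mul(2) | reverse | sum

Check, running the answer program on each example:
  [41, 49, 31, 21, -33, -18, -25, -46, -25] -> [82, 98, 62, 42, -66, -36, -50, -92, -50] -> [-50, -92, -50, -36, -66, 42, 62, 98, 82] -> -10
  [-35, -33, 14, 11, 0, -32, 2] -> [-70, -66, 28, 22, 0, -64, 4] -> [4, -64, 0, 22, 28, -66, -70] -> -146
  [48, 41, -31, -29] -> [96, 82, -62, -58] -> [-58, -62, 82, 96] -> 58
  [13, -29, 48] -> [26, -58, 96] -> [96, -58, 26] -> 64
  [-46, 49, -10, -10, 15] -> [-92, 98, -20, -20, 30] -> [30, -20, -20, 98, -92] -> -4
  [48, -21, -40, -8, 31, 46, 27, 25, -48] -> [96, -42, -80, -16, 62, 92, 54, 50, -96] -> [-96, 50, 54, 92, 62, -16, -80, -42, 96] -> 120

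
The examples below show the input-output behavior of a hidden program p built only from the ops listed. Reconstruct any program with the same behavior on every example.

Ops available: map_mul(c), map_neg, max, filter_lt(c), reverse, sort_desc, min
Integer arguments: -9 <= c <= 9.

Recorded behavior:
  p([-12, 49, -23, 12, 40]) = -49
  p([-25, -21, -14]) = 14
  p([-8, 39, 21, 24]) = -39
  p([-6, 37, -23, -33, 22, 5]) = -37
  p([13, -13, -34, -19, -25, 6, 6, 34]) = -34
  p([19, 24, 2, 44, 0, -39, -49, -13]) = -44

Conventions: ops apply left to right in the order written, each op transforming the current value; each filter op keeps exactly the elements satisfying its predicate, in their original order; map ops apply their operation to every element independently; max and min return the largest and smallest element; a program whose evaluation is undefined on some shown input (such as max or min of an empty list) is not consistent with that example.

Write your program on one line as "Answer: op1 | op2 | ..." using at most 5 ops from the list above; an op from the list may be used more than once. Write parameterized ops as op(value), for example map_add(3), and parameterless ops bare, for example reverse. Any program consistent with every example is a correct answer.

sort_desc | reverse | map_neg | min

Check, running the answer program on each example:
  [-12, 49, -23, 12, 40] -> [49, 40, 12, -12, -23] -> [-23, -12, 12, 40, 49] -> [23, 12, -12, -40, -49] -> -49
  [-25, -21, -14] -> [-14, -21, -25] -> [-25, -21, -14] -> [25, 21, 14] -> 14
  [-8, 39, 21, 24] -> [39, 24, 21, -8] -> [-8, 21, 24, 39] -> [8, -21, -24, -39] -> -39
  [-6, 37, -23, -33, 22, 5] -> [37, 22, 5, -6, -23, -33] -> [-33, -23, -6, 5, 22, 37] -> [33, 23, 6, -5, -22, -37] -> -37
  [13, -13, -34, -19, -25, 6, 6, 34] -> [34, 13, 6, 6, -13, -19, -25, -34] -> [-34, -25, -19, -13, 6, 6, 13, 34] -> [34, 25, 19, 13, -6, -6, -13, -34] -> -34
  [19, 24, 2, 44, 0, -39, -49, -13] -> [44, 24, 19, 2, 0, -13, -39, -49] -> [-49, -39, -13, 0, 2, 19, 24, 44] -> [49, 39, 13, 0, -2, -19, -24, -44] -> -44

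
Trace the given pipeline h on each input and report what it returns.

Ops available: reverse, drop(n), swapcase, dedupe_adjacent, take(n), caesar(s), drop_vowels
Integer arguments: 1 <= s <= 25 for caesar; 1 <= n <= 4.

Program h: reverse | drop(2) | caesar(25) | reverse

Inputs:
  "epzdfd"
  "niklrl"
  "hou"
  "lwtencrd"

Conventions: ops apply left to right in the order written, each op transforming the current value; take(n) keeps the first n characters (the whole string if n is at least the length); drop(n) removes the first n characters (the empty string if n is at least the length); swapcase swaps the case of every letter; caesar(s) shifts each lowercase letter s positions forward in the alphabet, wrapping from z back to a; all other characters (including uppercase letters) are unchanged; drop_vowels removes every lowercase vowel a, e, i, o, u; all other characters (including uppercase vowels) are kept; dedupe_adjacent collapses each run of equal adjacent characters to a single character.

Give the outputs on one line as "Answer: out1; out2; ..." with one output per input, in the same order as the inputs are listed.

Execution, op by op:
  "epzdfd" -> "dfdzpe" -> "dzpe" -> "cyod" -> "doyc"
  "niklrl" -> "lrlkin" -> "lkin" -> "kjhm" -> "mhjk"
  "hou" -> "uoh" -> "h" -> "g" -> "g"
  "lwtencrd" -> "drcnetwl" -> "cnetwl" -> "bmdsvk" -> "kvsdmb"

"doyc"; "mhjk"; "g"; "kvsdmb"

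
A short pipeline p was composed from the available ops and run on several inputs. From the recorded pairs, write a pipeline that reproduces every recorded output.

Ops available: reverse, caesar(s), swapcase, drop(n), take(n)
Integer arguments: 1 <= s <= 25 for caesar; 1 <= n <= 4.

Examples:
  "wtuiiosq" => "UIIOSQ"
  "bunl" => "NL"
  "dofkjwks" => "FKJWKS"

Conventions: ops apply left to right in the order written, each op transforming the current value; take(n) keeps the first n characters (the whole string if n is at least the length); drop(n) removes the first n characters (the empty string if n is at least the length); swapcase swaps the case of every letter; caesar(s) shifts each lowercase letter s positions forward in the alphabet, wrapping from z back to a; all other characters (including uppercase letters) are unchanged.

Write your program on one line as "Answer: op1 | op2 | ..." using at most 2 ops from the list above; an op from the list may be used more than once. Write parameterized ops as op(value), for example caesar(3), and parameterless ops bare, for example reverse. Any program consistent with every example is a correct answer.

drop(2) | swapcase

Check, running the answer program on each example:
  "wtuiiosq" -> "uiiosq" -> "UIIOSQ"
  "bunl" -> "nl" -> "NL"
  "dofkjwks" -> "fkjwks" -> "FKJWKS"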